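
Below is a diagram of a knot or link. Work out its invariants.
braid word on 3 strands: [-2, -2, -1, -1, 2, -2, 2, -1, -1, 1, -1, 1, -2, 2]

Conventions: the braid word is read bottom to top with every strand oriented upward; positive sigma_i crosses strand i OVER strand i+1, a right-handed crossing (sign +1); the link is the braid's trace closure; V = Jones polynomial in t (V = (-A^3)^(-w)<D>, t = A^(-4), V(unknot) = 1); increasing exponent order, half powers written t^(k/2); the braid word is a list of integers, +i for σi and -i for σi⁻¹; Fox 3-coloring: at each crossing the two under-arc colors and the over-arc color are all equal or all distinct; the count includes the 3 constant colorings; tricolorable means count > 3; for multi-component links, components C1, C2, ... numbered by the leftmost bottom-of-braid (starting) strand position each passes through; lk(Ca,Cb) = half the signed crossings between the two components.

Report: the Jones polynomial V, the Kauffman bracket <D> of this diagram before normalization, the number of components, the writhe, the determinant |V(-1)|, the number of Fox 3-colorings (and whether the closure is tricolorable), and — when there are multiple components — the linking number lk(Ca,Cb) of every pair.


Jones polynomial: V(t) = -t^-6 + t^-5 - t^-4 + 2t^-3 - t^-2 + t^-1
<D> = A^-8 - A^-4 + 2 - A^4 + A^8 - A^12; writhe -4
components 1, writhe -4 (14 crossings)
3-colorings: 3 of 3^14, det 7 — not tricolorable
note: free reduction leaves σ2⁻¹ σ2⁻¹ σ1⁻¹ σ1⁻¹ σ2 σ1⁻¹ of the original 14 letters


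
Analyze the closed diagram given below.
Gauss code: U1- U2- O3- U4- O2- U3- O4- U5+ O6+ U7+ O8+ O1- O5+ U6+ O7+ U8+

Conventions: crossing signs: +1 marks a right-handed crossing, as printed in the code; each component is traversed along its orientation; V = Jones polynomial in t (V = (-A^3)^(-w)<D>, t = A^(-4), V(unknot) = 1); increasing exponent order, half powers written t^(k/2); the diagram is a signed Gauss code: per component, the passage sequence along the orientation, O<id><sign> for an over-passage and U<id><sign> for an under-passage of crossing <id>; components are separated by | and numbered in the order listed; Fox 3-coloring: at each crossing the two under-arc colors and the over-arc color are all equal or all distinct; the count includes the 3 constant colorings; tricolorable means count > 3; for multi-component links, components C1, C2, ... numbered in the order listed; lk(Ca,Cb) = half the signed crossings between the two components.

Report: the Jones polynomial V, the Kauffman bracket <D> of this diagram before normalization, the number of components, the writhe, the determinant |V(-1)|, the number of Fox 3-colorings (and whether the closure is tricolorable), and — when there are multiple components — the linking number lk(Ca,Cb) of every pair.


V = -t^-3 + t^-2 - t^-1 + 3 - t + t^2 - t^3
<D> = -A^-12 + A^-8 - A^-4 + 3 - A^4 + A^8 - A^12 (w = 0)
1 component over 8 crossings, w = 0
27 Fox colorings among 3^8, |V(-1)| = 9: tricolorable
why: w = 0 (over 8 crossings) is diagram-only; (-A^3)^(0) removes it from V


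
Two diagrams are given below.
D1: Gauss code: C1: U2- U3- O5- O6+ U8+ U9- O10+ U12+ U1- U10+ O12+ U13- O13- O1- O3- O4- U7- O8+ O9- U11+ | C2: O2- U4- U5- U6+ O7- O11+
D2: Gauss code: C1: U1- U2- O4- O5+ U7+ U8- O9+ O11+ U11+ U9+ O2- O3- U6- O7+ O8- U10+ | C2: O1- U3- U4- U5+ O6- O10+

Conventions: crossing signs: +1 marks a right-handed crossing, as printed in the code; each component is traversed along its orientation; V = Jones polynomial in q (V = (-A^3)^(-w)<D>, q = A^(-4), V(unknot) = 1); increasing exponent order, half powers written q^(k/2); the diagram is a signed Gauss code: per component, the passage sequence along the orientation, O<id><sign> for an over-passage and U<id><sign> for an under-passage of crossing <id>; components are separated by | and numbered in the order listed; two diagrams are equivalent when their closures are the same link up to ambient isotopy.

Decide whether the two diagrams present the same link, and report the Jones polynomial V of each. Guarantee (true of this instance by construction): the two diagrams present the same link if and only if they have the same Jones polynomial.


equivalent: yes
V(D1) = -q^(-5/2) - q^(-1/2)  (w -3, c 13, <D> = A^-7 + A)
D2 (bracket A^-1 + A^7; 11 crossings at w = -1): V = -q^(-5/2) - q^(-1/2)
why: from 13 to 11 crossings by R-moves: one link, two diagrams


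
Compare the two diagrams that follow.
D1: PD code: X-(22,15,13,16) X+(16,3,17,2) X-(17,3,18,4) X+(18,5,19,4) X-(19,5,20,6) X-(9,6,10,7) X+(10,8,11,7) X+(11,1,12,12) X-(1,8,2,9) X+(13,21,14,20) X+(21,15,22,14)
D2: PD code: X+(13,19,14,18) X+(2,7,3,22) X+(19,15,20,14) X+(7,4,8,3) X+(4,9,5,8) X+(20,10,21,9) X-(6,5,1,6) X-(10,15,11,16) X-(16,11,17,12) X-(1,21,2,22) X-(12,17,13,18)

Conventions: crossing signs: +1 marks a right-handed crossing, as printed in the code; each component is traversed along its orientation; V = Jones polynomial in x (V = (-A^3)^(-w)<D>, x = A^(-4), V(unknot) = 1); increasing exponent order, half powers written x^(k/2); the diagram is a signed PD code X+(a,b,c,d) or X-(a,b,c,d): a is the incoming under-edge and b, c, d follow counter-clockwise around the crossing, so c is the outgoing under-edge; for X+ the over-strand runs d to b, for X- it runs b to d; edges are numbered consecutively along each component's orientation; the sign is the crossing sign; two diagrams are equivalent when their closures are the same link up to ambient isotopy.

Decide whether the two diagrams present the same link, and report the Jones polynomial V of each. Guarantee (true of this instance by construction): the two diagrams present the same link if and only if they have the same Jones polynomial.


same link: no
V(D1) = -x^(-1/2) - x^(1/2)  [11 crossings, <D> = A + A^5, w = +1]
V(D2) = -x^(1/2) - x^(5/2)  [11 crossings, <D> = A^-7 + A, w = +1]
insight: V(x) takes 2 values over 2 diagrams, fixing the grouping


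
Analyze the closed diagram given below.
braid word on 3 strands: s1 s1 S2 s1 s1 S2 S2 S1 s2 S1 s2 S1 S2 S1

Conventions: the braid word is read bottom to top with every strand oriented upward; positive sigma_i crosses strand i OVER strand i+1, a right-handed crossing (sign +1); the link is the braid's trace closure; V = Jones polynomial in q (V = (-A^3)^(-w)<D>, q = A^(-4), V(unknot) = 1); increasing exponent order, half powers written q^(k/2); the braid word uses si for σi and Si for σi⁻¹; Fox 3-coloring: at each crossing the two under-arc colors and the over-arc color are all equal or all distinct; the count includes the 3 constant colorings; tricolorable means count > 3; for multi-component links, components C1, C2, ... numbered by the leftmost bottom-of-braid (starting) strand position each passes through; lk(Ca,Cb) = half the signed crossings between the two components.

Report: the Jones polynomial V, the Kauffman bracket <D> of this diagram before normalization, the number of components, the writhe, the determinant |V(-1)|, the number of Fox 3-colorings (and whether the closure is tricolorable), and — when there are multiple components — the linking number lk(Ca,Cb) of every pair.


V = -q^-7 + 3q^-6 - 6q^-5 + 8q^-4 - 10q^-3 + 12q^-2 - 10q^-1 + 9 - 6q + 3q^2 - q^3
<D> = -A^-18 + 3A^-14 - 6A^-10 + 9A^-6 - 10A^-2 + 12A^2 - 10A^6 + 8A^10 - 6A^14 + 3A^18 - A^22 (w = -2)
1 component over 14 crossings, w = -2
9 Fox colorings among 3^14, |V(-1)| = 69: tricolorable
why: |V(-1)| = 69: so tricolorable, since 3 divides 69


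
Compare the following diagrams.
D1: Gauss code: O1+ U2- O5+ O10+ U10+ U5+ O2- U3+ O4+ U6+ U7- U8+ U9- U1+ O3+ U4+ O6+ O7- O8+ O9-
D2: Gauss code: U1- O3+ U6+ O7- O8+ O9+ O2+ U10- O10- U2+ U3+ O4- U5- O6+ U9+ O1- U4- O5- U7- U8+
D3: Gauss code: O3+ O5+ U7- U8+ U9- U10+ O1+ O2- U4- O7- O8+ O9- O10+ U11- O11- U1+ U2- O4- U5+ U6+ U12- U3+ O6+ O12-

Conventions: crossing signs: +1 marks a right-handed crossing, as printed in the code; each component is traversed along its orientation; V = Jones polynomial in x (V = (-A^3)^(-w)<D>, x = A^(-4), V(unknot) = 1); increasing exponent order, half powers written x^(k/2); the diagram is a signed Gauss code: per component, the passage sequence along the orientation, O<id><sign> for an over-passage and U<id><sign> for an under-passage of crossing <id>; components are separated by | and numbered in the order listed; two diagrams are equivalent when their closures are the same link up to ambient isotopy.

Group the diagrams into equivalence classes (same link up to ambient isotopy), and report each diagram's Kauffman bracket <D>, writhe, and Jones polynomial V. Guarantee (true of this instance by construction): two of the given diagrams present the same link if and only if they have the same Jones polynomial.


grouping into links: {D1} | {D2} | {D3}
V(D1) = x + x^3 - x^4  (w +4, c 10, <D> = -A^-4 + 1 + A^8)
V(D2) = -x^-3 + 2x^-2 - 2x^-1 + 3 - 2x + 2x^2 - x^3  [10 crossings, <D> = -A^-12 + 2A^-8 - 2A^-4 + 3 - 2A^4 + 2A^8 - A^12, w = 0]
D3 (bracket 1; 12 crossings at w = 0): V = 1
why: 3 values of V(x) split the 3 diagrams


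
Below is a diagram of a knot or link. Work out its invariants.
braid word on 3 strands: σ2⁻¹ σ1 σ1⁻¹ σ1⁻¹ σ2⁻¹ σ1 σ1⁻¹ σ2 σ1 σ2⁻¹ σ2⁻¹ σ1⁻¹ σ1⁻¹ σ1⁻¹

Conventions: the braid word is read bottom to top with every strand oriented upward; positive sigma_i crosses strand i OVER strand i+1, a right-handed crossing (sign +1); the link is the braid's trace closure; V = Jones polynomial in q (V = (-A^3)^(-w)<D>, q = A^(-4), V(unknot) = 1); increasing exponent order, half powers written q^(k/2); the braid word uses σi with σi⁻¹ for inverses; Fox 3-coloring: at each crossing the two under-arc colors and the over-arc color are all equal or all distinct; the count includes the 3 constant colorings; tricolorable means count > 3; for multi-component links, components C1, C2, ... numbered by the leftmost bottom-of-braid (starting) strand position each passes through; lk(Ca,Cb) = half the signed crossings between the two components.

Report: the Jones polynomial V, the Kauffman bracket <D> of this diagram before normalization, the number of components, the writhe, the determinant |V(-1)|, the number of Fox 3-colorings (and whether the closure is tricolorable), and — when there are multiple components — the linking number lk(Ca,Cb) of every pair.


Jones polynomial: V(q) = q^-8 - 2q^-7 + q^-6 - 2q^-5 + 2q^-4 + q^-2
<D> = A^-10 + 2A^-2 - 2A^2 + A^6 - 2A^10 + A^14; writhe -6
components 1, writhe -6 (14 crossings)
3-colorings: 27 of 3^14, det 9 — tricolorable
note: det 9 = |V(-1)|; divisible by 3, so tricolorable


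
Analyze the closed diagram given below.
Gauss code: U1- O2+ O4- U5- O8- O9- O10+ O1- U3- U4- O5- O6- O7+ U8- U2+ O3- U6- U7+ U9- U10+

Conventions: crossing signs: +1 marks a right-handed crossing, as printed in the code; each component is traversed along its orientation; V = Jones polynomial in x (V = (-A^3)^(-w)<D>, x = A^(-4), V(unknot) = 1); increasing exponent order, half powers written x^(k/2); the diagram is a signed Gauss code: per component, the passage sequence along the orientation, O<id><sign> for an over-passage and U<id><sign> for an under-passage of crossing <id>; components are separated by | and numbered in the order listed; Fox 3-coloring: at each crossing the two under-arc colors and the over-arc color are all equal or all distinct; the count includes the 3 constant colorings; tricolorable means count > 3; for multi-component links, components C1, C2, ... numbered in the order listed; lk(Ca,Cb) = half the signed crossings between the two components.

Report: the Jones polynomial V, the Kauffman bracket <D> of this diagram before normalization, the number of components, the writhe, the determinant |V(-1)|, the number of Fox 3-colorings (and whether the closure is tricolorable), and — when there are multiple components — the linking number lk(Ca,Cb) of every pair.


V = -x^-6 + x^-5 - x^-4 + 2x^-3 - x^-2 + x^-1
<D> = A^-8 - A^-4 + 2 - A^4 + A^8 - A^12 (w = -4)
1 component over 10 crossings, w = -4
3 Fox colorings among 3^10, |V(-1)| = 7: not tricolorable
why: w = -4 shifts under R1 moves; the (-A^3)^(4) factor cancels that in V


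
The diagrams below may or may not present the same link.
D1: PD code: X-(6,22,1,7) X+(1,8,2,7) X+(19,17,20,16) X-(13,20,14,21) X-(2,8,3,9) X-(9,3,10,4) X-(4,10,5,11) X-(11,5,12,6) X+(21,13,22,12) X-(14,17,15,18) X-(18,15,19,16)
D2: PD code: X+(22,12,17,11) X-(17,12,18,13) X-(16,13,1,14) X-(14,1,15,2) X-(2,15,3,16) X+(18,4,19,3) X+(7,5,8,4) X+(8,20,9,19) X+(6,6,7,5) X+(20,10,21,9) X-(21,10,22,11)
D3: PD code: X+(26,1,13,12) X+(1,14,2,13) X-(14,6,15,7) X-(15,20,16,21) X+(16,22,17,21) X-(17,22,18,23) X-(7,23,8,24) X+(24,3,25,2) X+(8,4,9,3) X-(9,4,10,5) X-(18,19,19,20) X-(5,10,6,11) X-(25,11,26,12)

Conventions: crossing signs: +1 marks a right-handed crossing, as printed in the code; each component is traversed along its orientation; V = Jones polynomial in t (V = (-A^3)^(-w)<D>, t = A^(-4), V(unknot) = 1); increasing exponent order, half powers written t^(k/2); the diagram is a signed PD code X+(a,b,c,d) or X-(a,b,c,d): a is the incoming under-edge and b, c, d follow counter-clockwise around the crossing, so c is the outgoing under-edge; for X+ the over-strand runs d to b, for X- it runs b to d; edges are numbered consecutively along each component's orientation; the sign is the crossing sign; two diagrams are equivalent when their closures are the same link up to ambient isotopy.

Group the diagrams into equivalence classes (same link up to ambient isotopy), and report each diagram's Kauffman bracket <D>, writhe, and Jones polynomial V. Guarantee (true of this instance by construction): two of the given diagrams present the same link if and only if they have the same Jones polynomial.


classes: {D1} | {D2} | {D3}
V(D1) = -t^(-11/2) + t^(-9/2) - t^(-7/2) - t^(-3/2)  [11 crossings, <D> = A^-9 + A^-1 - A^3 + A^7, w = -5]
D2 (bracket A^-3 + 2A^5 - A^9 + A^13 - A^17; 11 crossings at w = +1): V = t^(-7/2) - t^(-5/2) + t^(-3/2) - 2t^(-1/2) - t^(3/2)
V(D3) = t^(-7/2) - 2t^(-5/2) + t^(-3/2) - 2t^(-1/2) + t^(1/2) - t^(3/2)  (w -3, c 13, <D> = A^-15 - A^-11 + 2A^-7 - A^-3 + 2A - A^5)
insight: 3 values of V(t) split the 3 diagrams


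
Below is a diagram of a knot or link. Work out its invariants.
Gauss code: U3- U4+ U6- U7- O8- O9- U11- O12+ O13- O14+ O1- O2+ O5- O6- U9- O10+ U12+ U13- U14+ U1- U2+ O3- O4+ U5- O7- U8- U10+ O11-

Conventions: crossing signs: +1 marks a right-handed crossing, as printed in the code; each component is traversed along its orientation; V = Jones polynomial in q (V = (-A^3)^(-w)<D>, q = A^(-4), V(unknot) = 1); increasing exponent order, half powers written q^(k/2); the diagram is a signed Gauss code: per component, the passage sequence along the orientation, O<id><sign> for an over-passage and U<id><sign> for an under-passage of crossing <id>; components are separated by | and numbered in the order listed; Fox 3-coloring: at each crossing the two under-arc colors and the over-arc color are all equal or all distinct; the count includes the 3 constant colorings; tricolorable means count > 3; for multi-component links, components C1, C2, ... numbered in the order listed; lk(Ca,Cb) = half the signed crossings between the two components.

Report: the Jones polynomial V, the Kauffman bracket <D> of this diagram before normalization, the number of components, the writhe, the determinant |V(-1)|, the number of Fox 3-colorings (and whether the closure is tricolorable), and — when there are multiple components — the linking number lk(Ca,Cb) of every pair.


V(q) = -q^-6 + q^-5 - q^-4 + 2q^-3 - q^-2 + q^-1
bracket: A^-8 - A^-4 + 2 - A^4 + A^8 - A^12, w = -4
1 component, writhe -4, over 14 crossings
det 7, colorings 3 of 3^14 — not tricolorable
observation: the span of V is 5, forcing >= 5 crossings in any diagram


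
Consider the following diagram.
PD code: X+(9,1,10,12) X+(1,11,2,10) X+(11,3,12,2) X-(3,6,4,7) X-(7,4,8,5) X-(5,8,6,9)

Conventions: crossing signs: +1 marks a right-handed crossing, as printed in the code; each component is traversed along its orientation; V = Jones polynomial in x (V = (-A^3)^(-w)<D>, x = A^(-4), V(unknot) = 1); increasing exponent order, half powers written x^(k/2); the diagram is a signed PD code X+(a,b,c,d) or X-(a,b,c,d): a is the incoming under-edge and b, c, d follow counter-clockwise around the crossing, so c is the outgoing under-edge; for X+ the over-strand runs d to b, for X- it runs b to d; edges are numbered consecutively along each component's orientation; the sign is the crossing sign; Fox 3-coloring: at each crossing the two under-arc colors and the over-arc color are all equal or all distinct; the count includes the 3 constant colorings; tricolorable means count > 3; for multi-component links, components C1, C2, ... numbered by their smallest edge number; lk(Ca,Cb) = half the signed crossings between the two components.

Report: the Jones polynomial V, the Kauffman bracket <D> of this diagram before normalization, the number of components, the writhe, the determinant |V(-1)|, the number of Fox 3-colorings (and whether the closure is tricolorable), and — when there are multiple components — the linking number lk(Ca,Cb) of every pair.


V(x) = -x^-3 + x^-2 - x^-1 + 3 - x + x^2 - x^3
bracket: -A^-12 + A^-8 - A^-4 + 3 - A^4 + A^8 - A^12, w = 0
1 component, writhe 0, over 6 crossings
det 9, colorings 27 of 3^6 — tricolorable
observation: w = 0 shifts under R1 moves; the (-A^3)^(0) factor cancels that in V


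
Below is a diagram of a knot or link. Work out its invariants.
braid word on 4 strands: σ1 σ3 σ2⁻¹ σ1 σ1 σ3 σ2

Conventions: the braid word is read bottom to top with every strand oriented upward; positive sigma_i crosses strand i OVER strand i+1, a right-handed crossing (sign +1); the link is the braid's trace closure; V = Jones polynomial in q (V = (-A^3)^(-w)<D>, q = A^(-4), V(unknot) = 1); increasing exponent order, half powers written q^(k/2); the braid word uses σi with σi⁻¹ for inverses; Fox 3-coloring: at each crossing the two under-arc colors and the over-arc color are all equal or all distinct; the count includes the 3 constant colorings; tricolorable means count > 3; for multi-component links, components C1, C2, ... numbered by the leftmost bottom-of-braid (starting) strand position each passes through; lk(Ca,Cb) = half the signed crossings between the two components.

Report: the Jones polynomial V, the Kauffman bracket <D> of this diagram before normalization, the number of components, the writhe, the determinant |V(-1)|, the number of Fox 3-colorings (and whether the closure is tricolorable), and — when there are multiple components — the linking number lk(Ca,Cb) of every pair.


V(q) = q - q^2 + 2q^3 - q^4 + q^5 - q^6
bracket: A^-9 - A^-5 + A^-1 - 2A^3 + A^7 - A^11, w = +5
1 component, writhe +5, over 7 crossings
det 7, colorings 3 of 3^7 — not tricolorable
observation: w = +5 shifts under R1 moves; the (-A^3)^(-5) factor cancels that in V


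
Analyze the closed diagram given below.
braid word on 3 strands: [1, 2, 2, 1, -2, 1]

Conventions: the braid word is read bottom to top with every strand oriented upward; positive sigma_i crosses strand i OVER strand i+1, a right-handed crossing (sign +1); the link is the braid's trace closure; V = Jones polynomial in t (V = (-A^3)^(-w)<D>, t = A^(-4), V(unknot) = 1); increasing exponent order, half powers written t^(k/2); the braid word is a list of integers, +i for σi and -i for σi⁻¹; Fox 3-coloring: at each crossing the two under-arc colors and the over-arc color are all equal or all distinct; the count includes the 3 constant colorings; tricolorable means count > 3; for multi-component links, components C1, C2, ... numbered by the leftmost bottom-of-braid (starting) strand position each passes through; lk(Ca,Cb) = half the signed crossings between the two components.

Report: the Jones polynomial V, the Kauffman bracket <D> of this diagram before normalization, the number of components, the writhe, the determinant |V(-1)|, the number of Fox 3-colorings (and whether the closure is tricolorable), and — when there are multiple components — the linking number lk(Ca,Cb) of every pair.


V(t) = t - t^2 + 2t^3 - t^4 + t^5 - t^6
bracket: -A^-12 + A^-8 - A^-4 + 2 - A^4 + A^8, w = +4
1 component, writhe +4, over 6 crossings
det 7, colorings 3 of 3^6 — not tricolorable
observation: w = +4 shifts under R1 moves; the (-A^3)^(-4) factor cancels that in V


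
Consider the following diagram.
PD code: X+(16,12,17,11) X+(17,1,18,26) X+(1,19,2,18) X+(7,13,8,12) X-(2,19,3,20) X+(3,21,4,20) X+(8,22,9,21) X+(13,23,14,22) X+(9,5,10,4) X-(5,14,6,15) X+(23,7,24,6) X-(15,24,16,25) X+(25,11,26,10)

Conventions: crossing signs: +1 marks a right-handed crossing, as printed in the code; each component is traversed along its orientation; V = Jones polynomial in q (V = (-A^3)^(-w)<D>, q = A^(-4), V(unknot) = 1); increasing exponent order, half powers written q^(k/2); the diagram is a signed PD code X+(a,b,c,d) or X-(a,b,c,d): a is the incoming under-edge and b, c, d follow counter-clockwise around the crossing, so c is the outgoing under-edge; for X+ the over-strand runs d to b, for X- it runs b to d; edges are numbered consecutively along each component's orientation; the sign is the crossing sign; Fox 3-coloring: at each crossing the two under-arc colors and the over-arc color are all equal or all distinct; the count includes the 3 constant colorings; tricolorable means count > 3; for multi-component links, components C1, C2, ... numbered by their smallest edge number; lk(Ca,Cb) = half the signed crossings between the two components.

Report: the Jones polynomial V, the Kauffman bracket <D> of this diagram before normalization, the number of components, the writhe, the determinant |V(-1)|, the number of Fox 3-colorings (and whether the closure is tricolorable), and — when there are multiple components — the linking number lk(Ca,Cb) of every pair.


Jones polynomial: V(q) = q^2 + 2q^4 - 2q^5 + q^6 - 2q^7 + q^8
<D> = -A^-11 + 2A^-7 - A^-3 + 2A - 2A^5 - A^13; writhe +7
components 1, writhe +7 (13 crossings)
3-colorings: 27 of 3^13, det 9 — tricolorable
note: V spans 6 powers of q: at least 6 crossings in any diagram


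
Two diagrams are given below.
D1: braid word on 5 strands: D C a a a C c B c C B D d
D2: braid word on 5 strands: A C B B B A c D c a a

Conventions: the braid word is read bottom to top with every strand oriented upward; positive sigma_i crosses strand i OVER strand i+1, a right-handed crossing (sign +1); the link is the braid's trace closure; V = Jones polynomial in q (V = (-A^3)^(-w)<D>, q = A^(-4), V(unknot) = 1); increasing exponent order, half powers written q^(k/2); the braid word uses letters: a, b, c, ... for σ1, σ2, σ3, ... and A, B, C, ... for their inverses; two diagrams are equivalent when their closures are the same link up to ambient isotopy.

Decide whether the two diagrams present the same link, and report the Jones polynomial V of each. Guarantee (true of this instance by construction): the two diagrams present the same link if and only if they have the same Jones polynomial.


equivalent: no
V(D1) = -q^(-3/2) - 2q^(1/2) + q^(3/2) - q^(5/2) + q^(7/2)  (w -1, c 13, <D> = -A^-17 + A^-13 - A^-9 + 2A^-5 + A^3)
V(D2) = q^(-9/2) - q^(-5/2) - q^(-3/2) - q^(-1/2)  [11 crossings, <D> = A^-7 + A^-3 + A - A^9, w = -3]
key observation: comparing 2 Jones polynomials yields 2 groups


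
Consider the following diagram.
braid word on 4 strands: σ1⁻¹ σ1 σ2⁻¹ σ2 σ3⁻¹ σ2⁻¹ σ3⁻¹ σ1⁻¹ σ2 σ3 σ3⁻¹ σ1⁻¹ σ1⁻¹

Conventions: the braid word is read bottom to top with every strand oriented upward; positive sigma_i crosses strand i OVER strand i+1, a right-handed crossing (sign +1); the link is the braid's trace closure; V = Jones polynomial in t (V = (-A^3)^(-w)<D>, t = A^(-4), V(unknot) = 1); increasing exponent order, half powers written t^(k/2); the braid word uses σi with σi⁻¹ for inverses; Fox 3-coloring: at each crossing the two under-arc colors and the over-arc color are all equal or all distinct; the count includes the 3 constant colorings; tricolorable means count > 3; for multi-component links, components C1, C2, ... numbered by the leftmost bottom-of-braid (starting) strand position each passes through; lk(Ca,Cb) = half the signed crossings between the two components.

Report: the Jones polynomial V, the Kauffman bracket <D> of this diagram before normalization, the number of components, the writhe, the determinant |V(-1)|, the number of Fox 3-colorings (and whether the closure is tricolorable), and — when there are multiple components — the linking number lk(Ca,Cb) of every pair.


V = -t^-6 + t^-5 - t^-4 + 2t^-3 - t^-2 + t^-1
<D> = -A^-11 + A^-7 - 2A^-3 + A - A^5 + A^9 (w = -5)
1 component over 13 crossings, w = -5
3 Fox colorings among 3^13, |V(-1)| = 7: not tricolorable
why: det 7 = |V(-1)|; not divisible by 3, so not tricolorable


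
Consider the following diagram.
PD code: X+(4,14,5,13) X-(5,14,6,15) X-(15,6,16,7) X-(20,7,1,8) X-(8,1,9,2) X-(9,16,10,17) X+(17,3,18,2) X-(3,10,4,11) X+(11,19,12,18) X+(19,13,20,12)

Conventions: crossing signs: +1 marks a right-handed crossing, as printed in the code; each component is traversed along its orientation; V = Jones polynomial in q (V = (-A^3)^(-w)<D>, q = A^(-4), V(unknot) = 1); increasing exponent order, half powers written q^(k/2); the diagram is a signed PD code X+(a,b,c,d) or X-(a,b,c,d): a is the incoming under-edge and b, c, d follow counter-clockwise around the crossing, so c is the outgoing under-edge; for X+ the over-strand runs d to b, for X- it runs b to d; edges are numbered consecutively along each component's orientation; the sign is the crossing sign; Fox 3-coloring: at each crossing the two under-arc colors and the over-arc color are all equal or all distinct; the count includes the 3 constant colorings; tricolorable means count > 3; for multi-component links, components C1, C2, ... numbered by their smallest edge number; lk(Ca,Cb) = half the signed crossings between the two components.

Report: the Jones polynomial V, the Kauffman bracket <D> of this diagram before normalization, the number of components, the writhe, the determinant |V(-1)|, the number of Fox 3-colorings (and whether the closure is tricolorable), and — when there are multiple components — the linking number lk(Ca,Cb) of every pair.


V = -q^-5 + q^-4 - q^-3 + 2q^-2 - q^-1 + 2 - q
<D> = -A^-10 + 2A^-6 - A^-2 + 2A^2 - A^6 + A^10 - A^14 (w = -2)
1 component over 10 crossings, w = -2
9 Fox colorings among 3^10, |V(-1)| = 9: tricolorable
why: the span of V is 6, forcing >= 6 crossings in any diagram


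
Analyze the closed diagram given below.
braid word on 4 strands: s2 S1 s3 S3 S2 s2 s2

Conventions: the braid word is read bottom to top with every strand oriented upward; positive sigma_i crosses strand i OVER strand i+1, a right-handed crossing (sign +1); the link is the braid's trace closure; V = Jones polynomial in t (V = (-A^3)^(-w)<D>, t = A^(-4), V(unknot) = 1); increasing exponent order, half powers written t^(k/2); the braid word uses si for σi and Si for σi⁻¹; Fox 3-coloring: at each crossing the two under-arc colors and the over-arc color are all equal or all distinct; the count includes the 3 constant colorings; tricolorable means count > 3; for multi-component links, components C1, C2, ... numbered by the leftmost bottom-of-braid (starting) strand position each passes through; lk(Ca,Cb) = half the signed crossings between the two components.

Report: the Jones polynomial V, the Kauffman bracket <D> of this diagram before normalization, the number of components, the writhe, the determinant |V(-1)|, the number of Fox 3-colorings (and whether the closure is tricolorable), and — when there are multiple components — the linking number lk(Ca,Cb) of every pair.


V(t) = 1 + t + t^2 + t^3
bracket: -A^-9 - A^-5 - A^-1 - A^3, w = +1
3 components, writhe +1, over 7 crossings
lk(C1,C2) = +1
linking number lk(C1,C3) = 0
lk(C2,C3): 0
det 0, colorings 9 of 3^7 — tricolorable
observation: free reduction leaves σ2 σ1⁻¹ σ2 of the original 7 letters


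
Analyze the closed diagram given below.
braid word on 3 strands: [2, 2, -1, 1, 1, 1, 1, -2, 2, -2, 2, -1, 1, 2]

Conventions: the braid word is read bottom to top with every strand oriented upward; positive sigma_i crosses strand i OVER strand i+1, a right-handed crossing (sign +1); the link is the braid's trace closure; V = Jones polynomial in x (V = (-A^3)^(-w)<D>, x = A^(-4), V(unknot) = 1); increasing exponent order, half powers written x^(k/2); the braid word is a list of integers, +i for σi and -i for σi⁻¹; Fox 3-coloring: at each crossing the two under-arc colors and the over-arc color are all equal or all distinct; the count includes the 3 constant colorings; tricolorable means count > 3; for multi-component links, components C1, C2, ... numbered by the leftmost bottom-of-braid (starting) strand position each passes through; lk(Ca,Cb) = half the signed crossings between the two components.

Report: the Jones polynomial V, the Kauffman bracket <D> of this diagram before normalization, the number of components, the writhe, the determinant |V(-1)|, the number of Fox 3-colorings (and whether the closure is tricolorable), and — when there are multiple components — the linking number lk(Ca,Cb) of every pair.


V(x) = x^2 + 2x^4 - 2x^5 + x^6 - 2x^7 + x^8
bracket: A^-14 - 2A^-10 + A^-6 - 2A^-2 + 2A^2 + A^10, w = +6
1 component, writhe +6, over 14 crossings
det 9, colorings 27 of 3^14 — tricolorable
observation: free reduction leaves σ2 σ2 σ1 σ1 σ1 σ2 of the original 14 letters


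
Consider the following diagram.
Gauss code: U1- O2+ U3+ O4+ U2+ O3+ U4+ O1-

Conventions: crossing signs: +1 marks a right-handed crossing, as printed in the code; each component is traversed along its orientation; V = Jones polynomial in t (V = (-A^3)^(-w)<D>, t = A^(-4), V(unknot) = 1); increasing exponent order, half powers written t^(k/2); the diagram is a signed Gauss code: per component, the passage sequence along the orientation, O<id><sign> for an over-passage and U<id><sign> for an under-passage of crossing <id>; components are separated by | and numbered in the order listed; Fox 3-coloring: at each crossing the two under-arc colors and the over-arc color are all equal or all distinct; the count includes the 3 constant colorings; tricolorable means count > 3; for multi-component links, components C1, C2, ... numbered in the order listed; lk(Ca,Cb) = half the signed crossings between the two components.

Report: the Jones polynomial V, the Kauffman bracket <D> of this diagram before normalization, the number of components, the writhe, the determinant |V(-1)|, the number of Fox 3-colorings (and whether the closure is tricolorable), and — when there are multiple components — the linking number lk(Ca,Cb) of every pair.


V(t) = t + t^3 - t^4
bracket: -A^-10 + A^-6 + A^2, w = +2
1 component, writhe +2, over 4 crossings
det 3, colorings 9 of 3^4 — tricolorable
observation: w = +2 shifts under R1 moves; the (-A^3)^(-2) factor cancels that in V


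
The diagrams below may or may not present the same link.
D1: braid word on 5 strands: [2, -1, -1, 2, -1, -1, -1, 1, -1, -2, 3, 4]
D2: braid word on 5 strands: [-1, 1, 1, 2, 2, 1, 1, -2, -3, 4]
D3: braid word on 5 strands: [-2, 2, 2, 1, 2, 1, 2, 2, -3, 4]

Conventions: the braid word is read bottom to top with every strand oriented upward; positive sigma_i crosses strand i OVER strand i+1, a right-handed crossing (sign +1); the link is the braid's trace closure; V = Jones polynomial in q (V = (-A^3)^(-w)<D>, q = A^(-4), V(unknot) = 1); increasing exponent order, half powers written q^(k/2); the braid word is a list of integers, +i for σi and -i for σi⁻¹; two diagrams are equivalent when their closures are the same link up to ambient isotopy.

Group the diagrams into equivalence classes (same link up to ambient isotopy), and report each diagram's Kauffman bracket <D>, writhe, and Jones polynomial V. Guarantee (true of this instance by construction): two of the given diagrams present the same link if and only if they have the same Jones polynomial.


equivalence classes: {D1} | {D2} | {D3}
D1 (bracket A^2 + A^10 - A^14 + A^18 - A^22; 12 crossings at w = -2): V = -q^-7 + q^-6 - q^-5 + q^-4 + q^-2
V(D2) = q - q^2 + 2q^3 - q^4 + q^5 - q^6  (w +4, c 10, <D> = -A^-12 + A^-8 - A^-4 + 2 - A^4 + A^8)
V(D3) = q^2 + q^4 - q^5 + q^6 - q^7  (w +6, c 10, <D> = -A^-10 + A^-6 - A^-2 + A^2 + A^10)
observation: V(q) takes 3 values over 3 diagrams, fixing the grouping


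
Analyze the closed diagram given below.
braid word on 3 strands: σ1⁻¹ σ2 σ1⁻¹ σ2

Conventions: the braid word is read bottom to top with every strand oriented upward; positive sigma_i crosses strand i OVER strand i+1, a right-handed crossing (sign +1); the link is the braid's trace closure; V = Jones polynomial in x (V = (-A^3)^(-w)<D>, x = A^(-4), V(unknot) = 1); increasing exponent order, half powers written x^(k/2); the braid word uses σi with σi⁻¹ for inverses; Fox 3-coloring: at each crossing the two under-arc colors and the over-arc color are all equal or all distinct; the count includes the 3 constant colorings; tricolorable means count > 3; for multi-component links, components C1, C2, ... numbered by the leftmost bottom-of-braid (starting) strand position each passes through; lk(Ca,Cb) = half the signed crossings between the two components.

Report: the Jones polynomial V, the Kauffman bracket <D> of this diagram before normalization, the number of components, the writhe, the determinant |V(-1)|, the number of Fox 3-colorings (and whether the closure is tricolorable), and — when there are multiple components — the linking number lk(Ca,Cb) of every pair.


V = x^-2 - x^-1 + 1 - x + x^2
<D> = A^-8 - A^-4 + 1 - A^4 + A^8 (w = 0)
1 component over 4 crossings, w = 0
3 Fox colorings among 3^4, |V(-1)| = 5: not tricolorable
why: det 5 = |V(-1)|; not divisible by 3, so not tricolorable


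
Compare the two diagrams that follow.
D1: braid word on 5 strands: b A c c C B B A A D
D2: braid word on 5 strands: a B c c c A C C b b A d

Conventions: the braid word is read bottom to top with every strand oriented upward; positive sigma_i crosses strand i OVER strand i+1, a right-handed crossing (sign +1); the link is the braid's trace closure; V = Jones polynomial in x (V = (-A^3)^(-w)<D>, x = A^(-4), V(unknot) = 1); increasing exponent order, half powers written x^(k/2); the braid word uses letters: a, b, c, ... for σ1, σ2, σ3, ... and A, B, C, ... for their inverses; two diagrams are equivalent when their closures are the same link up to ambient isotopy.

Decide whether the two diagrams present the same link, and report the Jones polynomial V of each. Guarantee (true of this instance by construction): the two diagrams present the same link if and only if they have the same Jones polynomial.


same link: no
V(D1) = -x^-6 + x^-5 - x^-4 + 2x^-3 - x^-2 + x^-1  [10 crossings, <D> = A^-8 - A^-4 + 2 - A^4 + A^8 - A^12, w = -4]
D2 (bracket A^6; 12 crossings at w = +2): V = 1
note: 2 values of V(x) split the 2 diagrams


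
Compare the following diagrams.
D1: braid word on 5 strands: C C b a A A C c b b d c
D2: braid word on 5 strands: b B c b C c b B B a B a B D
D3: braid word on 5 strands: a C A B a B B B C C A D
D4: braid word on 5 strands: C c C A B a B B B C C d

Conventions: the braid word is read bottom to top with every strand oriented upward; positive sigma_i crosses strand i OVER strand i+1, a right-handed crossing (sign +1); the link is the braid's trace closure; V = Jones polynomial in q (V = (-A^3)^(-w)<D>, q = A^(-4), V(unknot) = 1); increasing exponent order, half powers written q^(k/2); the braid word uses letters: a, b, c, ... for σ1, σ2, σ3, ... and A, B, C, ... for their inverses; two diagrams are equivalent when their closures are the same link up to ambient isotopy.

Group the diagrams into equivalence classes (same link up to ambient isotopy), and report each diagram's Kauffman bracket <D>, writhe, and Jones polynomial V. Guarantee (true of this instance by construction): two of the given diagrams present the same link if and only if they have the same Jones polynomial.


classes: {D1} | {D2} | {D3, D4}
V(D1) = q + q^3 - q^4  [12 crossings, <D> = -A^-10 + A^-6 + A^2, w = +2]
D2 (bracket A^-8 - A^-4 + 1 - A^4 + A^8; 14 crossings at w = 0): V = q^-2 - q^-1 + 1 - q + q^2
V(D3) = q^-8 - 2q^-7 + q^-6 - 2q^-5 + 2q^-4 + q^-2  [12 crossings, <D> = A^-16 + 2A^-8 - 2A^-4 + 1 - 2A^4 + A^8, w = -8]
V(D4) = q^-8 - 2q^-7 + q^-6 - 2q^-5 + 2q^-4 + q^-2  [12 crossings, <D> = A^-10 + 2A^-2 - 2A^2 + A^6 - 2A^10 + A^14, w = -6]
note: comparing 4 Jones polynomials yields 3 groups


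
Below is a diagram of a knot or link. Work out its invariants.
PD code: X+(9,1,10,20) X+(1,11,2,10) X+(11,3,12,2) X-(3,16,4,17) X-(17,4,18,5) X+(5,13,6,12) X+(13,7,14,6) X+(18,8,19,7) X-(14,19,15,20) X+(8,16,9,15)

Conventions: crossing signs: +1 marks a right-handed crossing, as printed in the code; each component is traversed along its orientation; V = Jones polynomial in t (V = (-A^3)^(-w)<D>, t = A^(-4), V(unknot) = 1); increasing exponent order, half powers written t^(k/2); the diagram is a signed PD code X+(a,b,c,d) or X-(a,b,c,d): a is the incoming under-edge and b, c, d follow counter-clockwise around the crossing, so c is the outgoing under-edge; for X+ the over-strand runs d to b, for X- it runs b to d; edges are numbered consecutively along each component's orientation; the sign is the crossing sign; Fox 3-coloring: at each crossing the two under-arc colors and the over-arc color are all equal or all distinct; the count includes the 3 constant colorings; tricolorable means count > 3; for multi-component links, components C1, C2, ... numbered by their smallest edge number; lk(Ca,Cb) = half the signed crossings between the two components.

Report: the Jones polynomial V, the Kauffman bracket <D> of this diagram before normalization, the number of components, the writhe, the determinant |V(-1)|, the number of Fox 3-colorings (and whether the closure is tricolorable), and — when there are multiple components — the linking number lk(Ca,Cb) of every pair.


V = -1 + 3t - 4t^2 + 6t^3 - 5t^4 + 5t^5 - 4t^6 + 2t^7 - t^8
<D> = -A^-20 + 2A^-16 - 4A^-12 + 5A^-8 - 5A^-4 + 6 - 4A^4 + 3A^8 - A^12 (w = +4)
1 component over 10 crossings, w = +4
3 Fox colorings among 3^10, |V(-1)| = 31: not tricolorable
why: w = +4 shifts under R1 moves; the (-A^3)^(-4) factor cancels that in V


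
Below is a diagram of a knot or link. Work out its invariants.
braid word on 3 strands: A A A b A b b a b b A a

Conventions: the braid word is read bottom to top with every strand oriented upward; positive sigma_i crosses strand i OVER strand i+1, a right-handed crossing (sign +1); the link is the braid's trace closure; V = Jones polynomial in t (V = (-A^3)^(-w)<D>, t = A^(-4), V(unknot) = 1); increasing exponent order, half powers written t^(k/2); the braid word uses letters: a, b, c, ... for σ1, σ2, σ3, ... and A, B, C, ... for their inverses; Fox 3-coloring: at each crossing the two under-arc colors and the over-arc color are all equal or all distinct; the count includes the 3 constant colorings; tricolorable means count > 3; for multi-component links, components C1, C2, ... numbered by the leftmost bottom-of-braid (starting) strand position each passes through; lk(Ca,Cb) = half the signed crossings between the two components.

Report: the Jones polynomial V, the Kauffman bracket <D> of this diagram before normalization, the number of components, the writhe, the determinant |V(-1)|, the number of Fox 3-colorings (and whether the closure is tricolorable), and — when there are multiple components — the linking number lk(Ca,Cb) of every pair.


V = -t^-1 + 2 - t + 2t^2 - t^3 + t^4 - t^5
<D> = -A^-14 + A^-10 - A^-6 + 2A^-2 - A^2 + 2A^6 - A^10 (w = +2)
1 component over 12 crossings, w = +2
9 Fox colorings among 3^12, |V(-1)| = 9: tricolorable
why: the span of V is 6, forcing >= 6 crossings in any diagram


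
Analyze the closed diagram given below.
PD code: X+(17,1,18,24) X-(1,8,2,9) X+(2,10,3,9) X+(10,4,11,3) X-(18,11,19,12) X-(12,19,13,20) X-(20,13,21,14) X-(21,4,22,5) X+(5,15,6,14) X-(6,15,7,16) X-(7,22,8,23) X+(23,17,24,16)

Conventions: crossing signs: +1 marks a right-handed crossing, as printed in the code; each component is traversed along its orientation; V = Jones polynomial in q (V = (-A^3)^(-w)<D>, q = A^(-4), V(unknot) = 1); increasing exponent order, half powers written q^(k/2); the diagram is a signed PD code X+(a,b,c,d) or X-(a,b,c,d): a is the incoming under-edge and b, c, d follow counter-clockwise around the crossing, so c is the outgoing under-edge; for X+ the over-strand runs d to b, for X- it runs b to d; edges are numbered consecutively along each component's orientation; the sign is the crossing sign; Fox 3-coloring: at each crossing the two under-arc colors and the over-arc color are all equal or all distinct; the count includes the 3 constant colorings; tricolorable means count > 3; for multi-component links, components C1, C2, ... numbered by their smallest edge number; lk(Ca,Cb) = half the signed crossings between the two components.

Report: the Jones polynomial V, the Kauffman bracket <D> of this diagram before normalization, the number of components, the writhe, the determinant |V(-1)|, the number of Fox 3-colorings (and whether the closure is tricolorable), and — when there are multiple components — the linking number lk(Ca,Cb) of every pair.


V = q^-5 - 2q^-4 + 2q^-3 - 2q^-2 + 2q^-1 - 1 + q
<D> = A^-10 - A^-6 + 2A^-2 - 2A^2 + 2A^6 - 2A^10 + A^14 (w = -2)
1 component over 12 crossings, w = -2
3 Fox colorings among 3^12, |V(-1)| = 11: not tricolorable
why: the span of V is 6, forcing >= 6 crossings in any diagram
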